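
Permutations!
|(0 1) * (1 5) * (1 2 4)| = |(0 5 2 4 1)| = 5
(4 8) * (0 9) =(0 9)(4 8) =[9, 1, 2, 3, 8, 5, 6, 7, 4, 0]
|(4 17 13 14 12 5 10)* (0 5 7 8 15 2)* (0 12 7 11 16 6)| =15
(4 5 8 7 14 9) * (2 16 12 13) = (2 16 12 13)(4 5 8 7 14 9) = [0, 1, 16, 3, 5, 8, 6, 14, 7, 4, 10, 11, 13, 2, 9, 15, 12]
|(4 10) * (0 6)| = |(0 6)(4 10)| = 2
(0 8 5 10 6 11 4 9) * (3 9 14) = (0 8 5 10 6 11 4 14 3 9) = [8, 1, 2, 9, 14, 10, 11, 7, 5, 0, 6, 4, 12, 13, 3]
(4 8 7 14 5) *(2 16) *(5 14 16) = (2 5 4 8 7 16) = [0, 1, 5, 3, 8, 4, 6, 16, 7, 9, 10, 11, 12, 13, 14, 15, 2]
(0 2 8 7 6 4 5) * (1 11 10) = (0 2 8 7 6 4 5)(1 11 10) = [2, 11, 8, 3, 5, 0, 4, 6, 7, 9, 1, 10]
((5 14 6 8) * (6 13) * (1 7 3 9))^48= (5 6 14 8 13)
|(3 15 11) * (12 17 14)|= 3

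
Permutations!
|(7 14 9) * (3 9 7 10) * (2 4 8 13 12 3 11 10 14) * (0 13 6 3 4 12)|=18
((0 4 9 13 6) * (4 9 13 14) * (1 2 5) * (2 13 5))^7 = (0 6 13 1 5 4 14 9)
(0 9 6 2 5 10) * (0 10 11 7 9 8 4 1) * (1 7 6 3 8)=(0 1)(2 5 11 6)(3 8 4 7 9)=[1, 0, 5, 8, 7, 11, 2, 9, 4, 3, 10, 6]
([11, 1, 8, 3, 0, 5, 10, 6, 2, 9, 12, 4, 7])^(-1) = [4, 1, 8, 3, 11, 5, 7, 12, 2, 9, 6, 0, 10]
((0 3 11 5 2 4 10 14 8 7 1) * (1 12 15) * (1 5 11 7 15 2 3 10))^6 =((0 10 14 8 15 5 3 7 12 2 4 1))^6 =(0 3)(1 5)(2 8)(4 15)(7 10)(12 14)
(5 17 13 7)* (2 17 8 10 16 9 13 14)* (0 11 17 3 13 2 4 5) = (0 11 17 14 4 5 8 10 16 9 2 3 13 7) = [11, 1, 3, 13, 5, 8, 6, 0, 10, 2, 16, 17, 12, 7, 4, 15, 9, 14]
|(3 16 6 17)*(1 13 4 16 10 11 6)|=20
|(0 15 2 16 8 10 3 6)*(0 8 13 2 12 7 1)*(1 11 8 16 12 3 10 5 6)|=36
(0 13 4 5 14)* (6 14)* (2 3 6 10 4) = (0 13 2 3 6 14)(4 5 10) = [13, 1, 3, 6, 5, 10, 14, 7, 8, 9, 4, 11, 12, 2, 0]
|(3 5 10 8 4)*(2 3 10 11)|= |(2 3 5 11)(4 10 8)|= 12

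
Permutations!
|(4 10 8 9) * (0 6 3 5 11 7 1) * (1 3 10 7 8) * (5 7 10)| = 18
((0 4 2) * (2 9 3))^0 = ((0 4 9 3 2))^0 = (9)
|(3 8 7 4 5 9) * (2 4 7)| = |(2 4 5 9 3 8)| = 6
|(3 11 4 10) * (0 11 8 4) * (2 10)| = 10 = |(0 11)(2 10 3 8 4)|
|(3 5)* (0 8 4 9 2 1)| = 6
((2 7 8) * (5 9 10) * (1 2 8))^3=(10)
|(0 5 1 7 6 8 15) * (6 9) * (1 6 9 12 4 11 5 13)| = 11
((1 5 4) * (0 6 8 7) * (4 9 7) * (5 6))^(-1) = (0 7 9 5)(1 4 8 6) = ((0 5 9 7)(1 6 8 4))^(-1)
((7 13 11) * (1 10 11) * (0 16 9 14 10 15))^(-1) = ((0 16 9 14 10 11 7 13 1 15))^(-1) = (0 15 1 13 7 11 10 14 9 16)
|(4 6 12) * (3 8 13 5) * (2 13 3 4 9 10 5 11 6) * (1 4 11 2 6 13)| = 10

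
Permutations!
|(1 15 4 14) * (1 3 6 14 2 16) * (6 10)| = |(1 15 4 2 16)(3 10 6 14)| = 20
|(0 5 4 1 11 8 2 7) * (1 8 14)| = |(0 5 4 8 2 7)(1 11 14)| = 6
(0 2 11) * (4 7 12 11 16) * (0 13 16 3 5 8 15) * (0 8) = [2, 1, 3, 5, 7, 0, 6, 12, 15, 9, 10, 13, 11, 16, 14, 8, 4] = (0 2 3 5)(4 7 12 11 13 16)(8 15)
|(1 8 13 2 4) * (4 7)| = 6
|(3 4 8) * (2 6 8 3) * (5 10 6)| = |(2 5 10 6 8)(3 4)| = 10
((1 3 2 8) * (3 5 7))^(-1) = (1 8 2 3 7 5)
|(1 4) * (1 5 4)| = |(4 5)| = 2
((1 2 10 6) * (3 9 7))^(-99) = ((1 2 10 6)(3 9 7))^(-99) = (1 2 10 6)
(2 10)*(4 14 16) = (2 10)(4 14 16) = [0, 1, 10, 3, 14, 5, 6, 7, 8, 9, 2, 11, 12, 13, 16, 15, 4]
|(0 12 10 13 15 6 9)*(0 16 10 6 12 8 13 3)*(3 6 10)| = |(0 8 13 15 12 10 6 9 16 3)| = 10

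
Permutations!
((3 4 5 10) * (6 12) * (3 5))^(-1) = (3 4)(5 10)(6 12)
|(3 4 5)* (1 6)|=6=|(1 6)(3 4 5)|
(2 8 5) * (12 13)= [0, 1, 8, 3, 4, 2, 6, 7, 5, 9, 10, 11, 13, 12]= (2 8 5)(12 13)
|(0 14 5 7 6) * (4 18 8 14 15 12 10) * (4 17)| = 12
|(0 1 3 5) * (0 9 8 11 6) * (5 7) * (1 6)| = 14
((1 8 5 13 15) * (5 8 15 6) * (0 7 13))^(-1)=(0 5 6 13 7)(1 15)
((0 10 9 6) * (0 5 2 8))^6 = (0 8 2 5 6 9 10)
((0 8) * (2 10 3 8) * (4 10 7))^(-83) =(0 2 7 4 10 3 8)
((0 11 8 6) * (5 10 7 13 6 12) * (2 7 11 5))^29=((0 5 10 11 8 12 2 7 13 6))^29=(0 6 13 7 2 12 8 11 10 5)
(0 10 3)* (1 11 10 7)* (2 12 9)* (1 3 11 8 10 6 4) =[7, 8, 12, 0, 1, 5, 4, 3, 10, 2, 11, 6, 9] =(0 7 3)(1 8 10 11 6 4)(2 12 9)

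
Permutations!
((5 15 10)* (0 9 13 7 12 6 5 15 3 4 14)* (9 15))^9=((0 15 10 9 13 7 12 6 5 3 4 14))^9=(0 3 12 9)(4 6 13 15)(5 7 10 14)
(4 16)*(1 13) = (1 13)(4 16) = [0, 13, 2, 3, 16, 5, 6, 7, 8, 9, 10, 11, 12, 1, 14, 15, 4]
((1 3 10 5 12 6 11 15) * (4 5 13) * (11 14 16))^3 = ((1 3 10 13 4 5 12 6 14 16 11 15))^3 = (1 13 12 16)(3 4 6 11)(5 14 15 10)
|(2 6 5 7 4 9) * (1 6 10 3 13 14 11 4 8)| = |(1 6 5 7 8)(2 10 3 13 14 11 4 9)| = 40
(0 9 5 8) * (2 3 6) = [9, 1, 3, 6, 4, 8, 2, 7, 0, 5] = (0 9 5 8)(2 3 6)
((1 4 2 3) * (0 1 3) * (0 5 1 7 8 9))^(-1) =(0 9 8 7)(1 5 2 4)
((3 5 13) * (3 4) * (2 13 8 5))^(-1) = (2 3 4 13)(5 8)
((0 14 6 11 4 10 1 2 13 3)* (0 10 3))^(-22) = (0 2 10 4 6)(1 3 11 14 13)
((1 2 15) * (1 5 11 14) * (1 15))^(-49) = (1 2)(5 15 14 11)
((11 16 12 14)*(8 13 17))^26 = ((8 13 17)(11 16 12 14))^26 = (8 17 13)(11 12)(14 16)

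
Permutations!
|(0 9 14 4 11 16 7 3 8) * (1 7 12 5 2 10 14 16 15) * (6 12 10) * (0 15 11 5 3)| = |(0 9 16 10 14 4 5 2 6 12 3 8 15 1 7)| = 15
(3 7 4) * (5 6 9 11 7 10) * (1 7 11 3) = (11)(1 7 4)(3 10 5 6 9) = [0, 7, 2, 10, 1, 6, 9, 4, 8, 3, 5, 11]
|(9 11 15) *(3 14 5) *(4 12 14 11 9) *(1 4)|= |(1 4 12 14 5 3 11 15)|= 8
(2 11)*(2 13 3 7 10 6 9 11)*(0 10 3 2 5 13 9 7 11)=[10, 1, 5, 11, 4, 13, 7, 3, 8, 0, 6, 9, 12, 2]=(0 10 6 7 3 11 9)(2 5 13)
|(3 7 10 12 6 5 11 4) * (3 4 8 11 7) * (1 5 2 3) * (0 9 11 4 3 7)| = 40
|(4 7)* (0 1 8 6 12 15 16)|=|(0 1 8 6 12 15 16)(4 7)|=14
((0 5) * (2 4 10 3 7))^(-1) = ((0 5)(2 4 10 3 7))^(-1) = (0 5)(2 7 3 10 4)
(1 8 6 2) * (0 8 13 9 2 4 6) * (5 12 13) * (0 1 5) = (0 8 1)(2 5 12 13 9)(4 6) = [8, 0, 5, 3, 6, 12, 4, 7, 1, 2, 10, 11, 13, 9]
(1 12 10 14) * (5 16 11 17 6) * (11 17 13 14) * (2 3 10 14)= (1 12 14)(2 3 10 11 13)(5 16 17 6)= [0, 12, 3, 10, 4, 16, 5, 7, 8, 9, 11, 13, 14, 2, 1, 15, 17, 6]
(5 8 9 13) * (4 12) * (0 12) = (0 12 4)(5 8 9 13) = [12, 1, 2, 3, 0, 8, 6, 7, 9, 13, 10, 11, 4, 5]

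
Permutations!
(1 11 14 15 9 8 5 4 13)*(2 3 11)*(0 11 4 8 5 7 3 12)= (0 11 14 15 9 5 8 7 3 4 13 1 2 12)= [11, 2, 12, 4, 13, 8, 6, 3, 7, 5, 10, 14, 0, 1, 15, 9]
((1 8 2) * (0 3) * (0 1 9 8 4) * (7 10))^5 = ((0 3 1 4)(2 9 8)(7 10))^5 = (0 3 1 4)(2 8 9)(7 10)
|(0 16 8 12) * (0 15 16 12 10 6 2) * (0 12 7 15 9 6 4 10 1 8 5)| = 20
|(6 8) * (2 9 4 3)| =|(2 9 4 3)(6 8)| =4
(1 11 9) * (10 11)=(1 10 11 9)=[0, 10, 2, 3, 4, 5, 6, 7, 8, 1, 11, 9]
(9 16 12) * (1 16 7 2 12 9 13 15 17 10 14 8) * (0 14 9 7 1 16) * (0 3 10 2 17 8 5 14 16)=(0 16 7 17 2 12 13 15 8)(1 3 10 9)(5 14)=[16, 3, 12, 10, 4, 14, 6, 17, 0, 1, 9, 11, 13, 15, 5, 8, 7, 2]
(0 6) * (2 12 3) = (0 6)(2 12 3) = [6, 1, 12, 2, 4, 5, 0, 7, 8, 9, 10, 11, 3]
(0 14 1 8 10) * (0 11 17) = [14, 8, 2, 3, 4, 5, 6, 7, 10, 9, 11, 17, 12, 13, 1, 15, 16, 0] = (0 14 1 8 10 11 17)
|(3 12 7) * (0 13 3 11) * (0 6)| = 7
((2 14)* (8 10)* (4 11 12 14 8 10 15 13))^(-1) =(2 14 12 11 4 13 15 8)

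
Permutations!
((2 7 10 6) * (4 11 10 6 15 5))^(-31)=(2 6 7)(4 5 15 10 11)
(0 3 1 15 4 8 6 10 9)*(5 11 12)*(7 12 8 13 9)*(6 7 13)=(0 3 1 15 4 6 10 13 9)(5 11 8 7 12)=[3, 15, 2, 1, 6, 11, 10, 12, 7, 0, 13, 8, 5, 9, 14, 4]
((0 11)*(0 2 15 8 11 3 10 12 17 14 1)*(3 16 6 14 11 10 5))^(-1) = ((0 16 6 14 1)(2 15 8 10 12 17 11)(3 5))^(-1) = (0 1 14 6 16)(2 11 17 12 10 8 15)(3 5)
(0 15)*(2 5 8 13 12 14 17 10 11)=(0 15)(2 5 8 13 12 14 17 10 11)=[15, 1, 5, 3, 4, 8, 6, 7, 13, 9, 11, 2, 14, 12, 17, 0, 16, 10]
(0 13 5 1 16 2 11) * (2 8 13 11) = (0 11)(1 16 8 13 5) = [11, 16, 2, 3, 4, 1, 6, 7, 13, 9, 10, 0, 12, 5, 14, 15, 8]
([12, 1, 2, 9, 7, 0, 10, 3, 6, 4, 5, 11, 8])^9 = [6, 1, 2, 9, 7, 8, 0, 3, 5, 4, 12, 11, 10]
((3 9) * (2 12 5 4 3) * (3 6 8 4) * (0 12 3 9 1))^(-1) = (0 1 3 2 9 5 12)(4 8 6)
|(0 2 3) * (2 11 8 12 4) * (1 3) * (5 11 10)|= |(0 10 5 11 8 12 4 2 1 3)|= 10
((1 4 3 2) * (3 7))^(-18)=(1 7 2 4 3)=((1 4 7 3 2))^(-18)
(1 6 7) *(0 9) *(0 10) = (0 9 10)(1 6 7) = [9, 6, 2, 3, 4, 5, 7, 1, 8, 10, 0]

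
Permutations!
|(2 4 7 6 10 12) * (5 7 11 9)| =|(2 4 11 9 5 7 6 10 12)| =9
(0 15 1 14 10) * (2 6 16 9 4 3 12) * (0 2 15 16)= [16, 14, 6, 12, 3, 5, 0, 7, 8, 4, 2, 11, 15, 13, 10, 1, 9]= (0 16 9 4 3 12 15 1 14 10 2 6)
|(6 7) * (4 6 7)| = 2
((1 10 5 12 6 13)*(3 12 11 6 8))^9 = ((1 10 5 11 6 13)(3 12 8))^9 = (1 11)(5 13)(6 10)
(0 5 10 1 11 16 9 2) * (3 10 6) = (0 5 6 3 10 1 11 16 9 2) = [5, 11, 0, 10, 4, 6, 3, 7, 8, 2, 1, 16, 12, 13, 14, 15, 9]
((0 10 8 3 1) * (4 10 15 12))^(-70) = ((0 15 12 4 10 8 3 1))^(-70) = (0 12 10 3)(1 15 4 8)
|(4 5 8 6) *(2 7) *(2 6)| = |(2 7 6 4 5 8)| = 6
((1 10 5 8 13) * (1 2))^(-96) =(13)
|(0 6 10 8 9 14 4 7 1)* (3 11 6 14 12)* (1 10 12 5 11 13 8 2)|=56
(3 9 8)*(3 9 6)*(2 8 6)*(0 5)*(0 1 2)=(0 5 1 2 8 9 6 3)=[5, 2, 8, 0, 4, 1, 3, 7, 9, 6]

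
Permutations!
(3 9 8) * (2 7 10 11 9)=(2 7 10 11 9 8 3)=[0, 1, 7, 2, 4, 5, 6, 10, 3, 8, 11, 9]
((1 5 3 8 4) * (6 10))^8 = (10)(1 8 5 4 3)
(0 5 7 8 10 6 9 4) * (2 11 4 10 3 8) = (0 5 7 2 11 4)(3 8)(6 9 10) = [5, 1, 11, 8, 0, 7, 9, 2, 3, 10, 6, 4]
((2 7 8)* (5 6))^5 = (2 8 7)(5 6)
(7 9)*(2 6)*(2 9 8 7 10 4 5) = [0, 1, 6, 3, 5, 2, 9, 8, 7, 10, 4] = (2 6 9 10 4 5)(7 8)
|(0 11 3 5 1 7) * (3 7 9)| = 12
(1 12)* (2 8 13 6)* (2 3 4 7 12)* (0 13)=(0 13 6 3 4 7 12 1 2 8)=[13, 2, 8, 4, 7, 5, 3, 12, 0, 9, 10, 11, 1, 6]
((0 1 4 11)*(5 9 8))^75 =(0 11 4 1)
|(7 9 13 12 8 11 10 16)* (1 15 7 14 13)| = |(1 15 7 9)(8 11 10 16 14 13 12)| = 28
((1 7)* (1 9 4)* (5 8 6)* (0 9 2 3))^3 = ((0 9 4 1 7 2 3)(5 8 6))^3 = (0 1 3 4 2 9 7)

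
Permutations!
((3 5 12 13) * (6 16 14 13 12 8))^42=(16)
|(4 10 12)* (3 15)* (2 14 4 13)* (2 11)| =|(2 14 4 10 12 13 11)(3 15)| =14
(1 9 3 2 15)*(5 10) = (1 9 3 2 15)(5 10) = [0, 9, 15, 2, 4, 10, 6, 7, 8, 3, 5, 11, 12, 13, 14, 1]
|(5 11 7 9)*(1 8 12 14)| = |(1 8 12 14)(5 11 7 9)| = 4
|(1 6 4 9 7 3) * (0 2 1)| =|(0 2 1 6 4 9 7 3)| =8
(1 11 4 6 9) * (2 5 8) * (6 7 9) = (1 11 4 7 9)(2 5 8) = [0, 11, 5, 3, 7, 8, 6, 9, 2, 1, 10, 4]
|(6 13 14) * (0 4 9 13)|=6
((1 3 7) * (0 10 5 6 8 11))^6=(11)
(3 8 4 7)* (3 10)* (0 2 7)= (0 2 7 10 3 8 4)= [2, 1, 7, 8, 0, 5, 6, 10, 4, 9, 3]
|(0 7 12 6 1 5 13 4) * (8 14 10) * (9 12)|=9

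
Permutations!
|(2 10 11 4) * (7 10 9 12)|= 7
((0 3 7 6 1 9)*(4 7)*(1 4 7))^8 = (0 3 7 6 4 1 9)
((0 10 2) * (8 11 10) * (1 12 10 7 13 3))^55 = ((0 8 11 7 13 3 1 12 10 2))^55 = (0 3)(1 8)(2 13)(7 10)(11 12)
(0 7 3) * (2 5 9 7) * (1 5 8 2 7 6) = (0 7 3)(1 5 9 6)(2 8) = [7, 5, 8, 0, 4, 9, 1, 3, 2, 6]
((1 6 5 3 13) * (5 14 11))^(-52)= ((1 6 14 11 5 3 13))^(-52)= (1 5 6 3 14 13 11)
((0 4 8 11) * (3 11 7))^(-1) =((0 4 8 7 3 11))^(-1) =(0 11 3 7 8 4)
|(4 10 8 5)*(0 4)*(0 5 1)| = |(0 4 10 8 1)| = 5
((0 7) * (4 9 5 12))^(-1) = ((0 7)(4 9 5 12))^(-1) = (0 7)(4 12 5 9)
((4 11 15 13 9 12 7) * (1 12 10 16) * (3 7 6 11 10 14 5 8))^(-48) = ((1 12 6 11 15 13 9 14 5 8 3 7 4 10 16))^(-48) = (1 4 8 9 11)(3 14 15 12 10)(5 13 6 16 7)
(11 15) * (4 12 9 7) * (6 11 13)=(4 12 9 7)(6 11 15 13)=[0, 1, 2, 3, 12, 5, 11, 4, 8, 7, 10, 15, 9, 6, 14, 13]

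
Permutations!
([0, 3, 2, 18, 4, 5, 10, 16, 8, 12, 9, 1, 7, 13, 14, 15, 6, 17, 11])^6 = (1 18)(3 11)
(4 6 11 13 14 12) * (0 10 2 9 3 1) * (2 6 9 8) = (0 10 6 11 13 14 12 4 9 3 1)(2 8) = [10, 0, 8, 1, 9, 5, 11, 7, 2, 3, 6, 13, 4, 14, 12]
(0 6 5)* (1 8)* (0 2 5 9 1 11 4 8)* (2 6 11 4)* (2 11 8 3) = (11)(0 8 4 3 2 5 6 9 1) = [8, 0, 5, 2, 3, 6, 9, 7, 4, 1, 10, 11]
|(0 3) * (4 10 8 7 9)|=10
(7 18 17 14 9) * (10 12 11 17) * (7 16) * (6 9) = (6 9 16 7 18 10 12 11 17 14) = [0, 1, 2, 3, 4, 5, 9, 18, 8, 16, 12, 17, 11, 13, 6, 15, 7, 14, 10]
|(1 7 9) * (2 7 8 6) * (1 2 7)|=6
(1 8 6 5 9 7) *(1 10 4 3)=[0, 8, 2, 1, 3, 9, 5, 10, 6, 7, 4]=(1 8 6 5 9 7 10 4 3)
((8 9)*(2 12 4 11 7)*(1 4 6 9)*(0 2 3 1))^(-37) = (0 8 9 6 12 2)(1 7 4 3 11)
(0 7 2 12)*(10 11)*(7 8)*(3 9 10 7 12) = (0 8 12)(2 3 9 10 11 7) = [8, 1, 3, 9, 4, 5, 6, 2, 12, 10, 11, 7, 0]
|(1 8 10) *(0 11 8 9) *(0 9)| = 5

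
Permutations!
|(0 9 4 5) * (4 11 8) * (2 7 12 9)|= |(0 2 7 12 9 11 8 4 5)|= 9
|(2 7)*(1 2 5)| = 4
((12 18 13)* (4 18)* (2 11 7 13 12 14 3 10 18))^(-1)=((2 11 7 13 14 3 10 18 12 4))^(-1)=(2 4 12 18 10 3 14 13 7 11)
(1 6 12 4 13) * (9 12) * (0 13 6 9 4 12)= (0 13 1 9)(4 6)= [13, 9, 2, 3, 6, 5, 4, 7, 8, 0, 10, 11, 12, 1]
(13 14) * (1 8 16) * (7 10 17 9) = [0, 8, 2, 3, 4, 5, 6, 10, 16, 7, 17, 11, 12, 14, 13, 15, 1, 9] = (1 8 16)(7 10 17 9)(13 14)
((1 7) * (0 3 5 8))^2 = (0 5)(3 8)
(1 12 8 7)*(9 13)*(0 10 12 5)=[10, 5, 2, 3, 4, 0, 6, 1, 7, 13, 12, 11, 8, 9]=(0 10 12 8 7 1 5)(9 13)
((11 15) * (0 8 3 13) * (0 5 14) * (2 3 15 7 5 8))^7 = ((0 2 3 13 8 15 11 7 5 14))^7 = (0 7 8 2 5 15 3 14 11 13)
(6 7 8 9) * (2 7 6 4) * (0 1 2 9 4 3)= (0 1 2 7 8 4 9 3)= [1, 2, 7, 0, 9, 5, 6, 8, 4, 3]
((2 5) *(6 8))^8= ((2 5)(6 8))^8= (8)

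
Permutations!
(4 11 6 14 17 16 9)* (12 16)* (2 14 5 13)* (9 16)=(2 14 17 12 9 4 11 6 5 13)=[0, 1, 14, 3, 11, 13, 5, 7, 8, 4, 10, 6, 9, 2, 17, 15, 16, 12]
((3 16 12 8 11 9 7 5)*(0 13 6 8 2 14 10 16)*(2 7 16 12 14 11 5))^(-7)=((0 13 6 8 5 3)(2 11 9 16 14 10 12 7))^(-7)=(0 3 5 8 6 13)(2 11 9 16 14 10 12 7)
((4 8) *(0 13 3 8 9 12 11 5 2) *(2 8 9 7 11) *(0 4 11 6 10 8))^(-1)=(0 5 11 8 10 6 7 4 2 12 9 3 13)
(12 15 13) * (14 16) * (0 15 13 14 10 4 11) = (0 15 14 16 10 4 11)(12 13) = [15, 1, 2, 3, 11, 5, 6, 7, 8, 9, 4, 0, 13, 12, 16, 14, 10]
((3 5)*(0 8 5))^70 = (0 5)(3 8)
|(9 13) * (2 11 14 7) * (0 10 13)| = 4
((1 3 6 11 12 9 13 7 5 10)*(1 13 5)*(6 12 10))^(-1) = ((1 3 12 9 5 6 11 10 13 7))^(-1) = (1 7 13 10 11 6 5 9 12 3)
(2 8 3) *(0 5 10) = (0 5 10)(2 8 3) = [5, 1, 8, 2, 4, 10, 6, 7, 3, 9, 0]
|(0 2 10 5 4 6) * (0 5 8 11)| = 15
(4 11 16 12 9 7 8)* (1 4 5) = [0, 4, 2, 3, 11, 1, 6, 8, 5, 7, 10, 16, 9, 13, 14, 15, 12] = (1 4 11 16 12 9 7 8 5)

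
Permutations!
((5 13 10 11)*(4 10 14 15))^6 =(4 15 14 13 5 11 10)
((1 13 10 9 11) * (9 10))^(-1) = ((1 13 9 11))^(-1) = (1 11 9 13)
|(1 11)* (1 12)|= |(1 11 12)|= 3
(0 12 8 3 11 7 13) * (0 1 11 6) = (0 12 8 3 6)(1 11 7 13) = [12, 11, 2, 6, 4, 5, 0, 13, 3, 9, 10, 7, 8, 1]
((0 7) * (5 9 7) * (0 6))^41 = ((0 5 9 7 6))^41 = (0 5 9 7 6)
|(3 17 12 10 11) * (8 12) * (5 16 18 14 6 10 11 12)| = 11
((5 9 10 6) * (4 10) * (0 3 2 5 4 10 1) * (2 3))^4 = ((0 2 5 9 10 6 4 1))^4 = (0 10)(1 9)(2 6)(4 5)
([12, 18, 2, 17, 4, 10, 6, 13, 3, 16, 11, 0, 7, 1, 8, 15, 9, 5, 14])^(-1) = [11, 13, 2, 8, 4, 17, 6, 12, 14, 16, 5, 10, 0, 7, 18, 15, 9, 3, 1]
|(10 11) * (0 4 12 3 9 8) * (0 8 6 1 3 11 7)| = |(0 4 12 11 10 7)(1 3 9 6)| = 12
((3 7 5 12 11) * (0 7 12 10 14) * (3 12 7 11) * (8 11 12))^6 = ((0 12 3 7 5 10 14)(8 11))^6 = (0 14 10 5 7 3 12)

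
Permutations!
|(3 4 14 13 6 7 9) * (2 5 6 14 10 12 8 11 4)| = 30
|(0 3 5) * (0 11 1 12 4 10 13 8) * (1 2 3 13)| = |(0 13 8)(1 12 4 10)(2 3 5 11)| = 12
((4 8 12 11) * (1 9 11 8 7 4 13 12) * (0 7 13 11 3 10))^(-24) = (0 1 4 3 12)(7 9 13 10 8)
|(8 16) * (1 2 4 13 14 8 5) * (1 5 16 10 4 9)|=15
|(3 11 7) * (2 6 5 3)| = 6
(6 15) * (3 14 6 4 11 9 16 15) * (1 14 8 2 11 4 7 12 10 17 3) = (1 14 6)(2 11 9 16 15 7 12 10 17 3 8) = [0, 14, 11, 8, 4, 5, 1, 12, 2, 16, 17, 9, 10, 13, 6, 7, 15, 3]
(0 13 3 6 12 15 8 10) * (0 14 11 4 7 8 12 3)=(0 13)(3 6)(4 7 8 10 14 11)(12 15)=[13, 1, 2, 6, 7, 5, 3, 8, 10, 9, 14, 4, 15, 0, 11, 12]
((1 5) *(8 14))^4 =((1 5)(8 14))^4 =(14)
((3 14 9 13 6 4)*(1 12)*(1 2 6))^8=((1 12 2 6 4 3 14 9 13))^8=(1 13 9 14 3 4 6 2 12)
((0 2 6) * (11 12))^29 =((0 2 6)(11 12))^29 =(0 6 2)(11 12)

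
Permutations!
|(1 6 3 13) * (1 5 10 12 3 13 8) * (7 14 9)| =|(1 6 13 5 10 12 3 8)(7 14 9)| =24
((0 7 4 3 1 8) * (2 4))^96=(0 1 4 7 8 3 2)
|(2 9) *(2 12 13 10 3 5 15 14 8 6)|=11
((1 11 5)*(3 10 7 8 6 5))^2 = (1 3 7 6)(5 11 10 8)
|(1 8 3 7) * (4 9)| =4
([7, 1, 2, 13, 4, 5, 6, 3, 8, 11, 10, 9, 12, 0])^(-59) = (0 7 3 13)(9 11)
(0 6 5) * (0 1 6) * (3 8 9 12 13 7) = (1 6 5)(3 8 9 12 13 7) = [0, 6, 2, 8, 4, 1, 5, 3, 9, 12, 10, 11, 13, 7]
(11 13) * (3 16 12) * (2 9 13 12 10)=(2 9 13 11 12 3 16 10)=[0, 1, 9, 16, 4, 5, 6, 7, 8, 13, 2, 12, 3, 11, 14, 15, 10]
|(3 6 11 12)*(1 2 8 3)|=|(1 2 8 3 6 11 12)|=7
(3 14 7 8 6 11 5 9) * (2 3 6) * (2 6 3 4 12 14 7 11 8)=[0, 1, 4, 7, 12, 9, 8, 2, 6, 3, 10, 5, 14, 13, 11]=(2 4 12 14 11 5 9 3 7)(6 8)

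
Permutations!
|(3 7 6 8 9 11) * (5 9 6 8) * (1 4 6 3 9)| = |(1 4 6 5)(3 7 8)(9 11)| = 12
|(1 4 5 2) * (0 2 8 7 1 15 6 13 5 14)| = 11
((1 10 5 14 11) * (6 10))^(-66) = (14)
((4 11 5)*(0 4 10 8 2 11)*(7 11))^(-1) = ((0 4)(2 7 11 5 10 8))^(-1) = (0 4)(2 8 10 5 11 7)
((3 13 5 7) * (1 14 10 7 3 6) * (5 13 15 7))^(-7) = ((1 14 10 5 3 15 7 6))^(-7) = (1 14 10 5 3 15 7 6)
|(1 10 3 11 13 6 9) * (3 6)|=12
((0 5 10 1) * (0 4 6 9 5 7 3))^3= (1 9)(4 5)(6 10)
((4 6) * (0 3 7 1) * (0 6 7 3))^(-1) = ((1 6 4 7))^(-1) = (1 7 4 6)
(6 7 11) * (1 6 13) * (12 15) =[0, 6, 2, 3, 4, 5, 7, 11, 8, 9, 10, 13, 15, 1, 14, 12] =(1 6 7 11 13)(12 15)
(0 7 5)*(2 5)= (0 7 2 5)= [7, 1, 5, 3, 4, 0, 6, 2]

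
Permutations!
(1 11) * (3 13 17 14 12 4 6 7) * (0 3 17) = (0 3 13)(1 11)(4 6 7 17 14 12) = [3, 11, 2, 13, 6, 5, 7, 17, 8, 9, 10, 1, 4, 0, 12, 15, 16, 14]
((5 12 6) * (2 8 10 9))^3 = ((2 8 10 9)(5 12 6))^3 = (12)(2 9 10 8)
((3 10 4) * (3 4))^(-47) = (3 10)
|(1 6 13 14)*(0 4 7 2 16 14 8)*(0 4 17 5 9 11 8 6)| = 12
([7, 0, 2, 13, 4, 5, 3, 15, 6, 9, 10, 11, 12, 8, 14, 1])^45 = (0 7 15 1)(3 13 8 6)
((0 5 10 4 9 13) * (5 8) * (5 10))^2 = ((0 8 10 4 9 13))^2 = (0 10 9)(4 13 8)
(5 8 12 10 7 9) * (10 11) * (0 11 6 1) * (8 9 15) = (0 11 10 7 15 8 12 6 1)(5 9) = [11, 0, 2, 3, 4, 9, 1, 15, 12, 5, 7, 10, 6, 13, 14, 8]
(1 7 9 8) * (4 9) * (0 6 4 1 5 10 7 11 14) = [6, 11, 2, 3, 9, 10, 4, 1, 5, 8, 7, 14, 12, 13, 0] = (0 6 4 9 8 5 10 7 1 11 14)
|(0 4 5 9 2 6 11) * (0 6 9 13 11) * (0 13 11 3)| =|(0 4 5 11 6 13 3)(2 9)| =14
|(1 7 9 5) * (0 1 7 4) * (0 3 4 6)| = 6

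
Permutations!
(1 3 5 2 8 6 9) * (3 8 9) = [0, 8, 9, 5, 4, 2, 3, 7, 6, 1] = (1 8 6 3 5 2 9)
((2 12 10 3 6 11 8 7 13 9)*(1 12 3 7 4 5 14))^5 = (1 9 8 12 2 4 10 3 5 7 6 14 13 11)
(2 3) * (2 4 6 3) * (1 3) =[0, 3, 2, 4, 6, 5, 1] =(1 3 4 6)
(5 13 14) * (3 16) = [0, 1, 2, 16, 4, 13, 6, 7, 8, 9, 10, 11, 12, 14, 5, 15, 3] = (3 16)(5 13 14)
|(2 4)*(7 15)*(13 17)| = 2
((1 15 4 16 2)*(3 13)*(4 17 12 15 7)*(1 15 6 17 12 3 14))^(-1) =((1 7 4 16 2 15 12 6 17 3 13 14))^(-1) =(1 14 13 3 17 6 12 15 2 16 4 7)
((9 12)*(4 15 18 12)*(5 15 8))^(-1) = ((4 8 5 15 18 12 9))^(-1) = (4 9 12 18 15 5 8)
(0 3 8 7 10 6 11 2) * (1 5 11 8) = [3, 5, 0, 1, 4, 11, 8, 10, 7, 9, 6, 2] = (0 3 1 5 11 2)(6 8 7 10)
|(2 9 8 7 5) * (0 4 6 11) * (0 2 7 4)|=6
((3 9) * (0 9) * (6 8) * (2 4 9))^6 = ((0 2 4 9 3)(6 8))^6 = (0 2 4 9 3)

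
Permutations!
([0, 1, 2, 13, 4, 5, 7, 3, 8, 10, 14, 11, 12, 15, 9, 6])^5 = (15)(9 14 10)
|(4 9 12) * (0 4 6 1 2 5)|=|(0 4 9 12 6 1 2 5)|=8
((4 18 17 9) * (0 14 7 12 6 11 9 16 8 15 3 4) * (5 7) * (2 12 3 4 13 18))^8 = (0 16 9 17 11 18 6 13 12 3 2 7 4 5 15 14 8)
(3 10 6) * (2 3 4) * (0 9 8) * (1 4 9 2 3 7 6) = [2, 4, 7, 10, 3, 5, 9, 6, 0, 8, 1] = (0 2 7 6 9 8)(1 4 3 10)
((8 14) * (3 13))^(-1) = (3 13)(8 14)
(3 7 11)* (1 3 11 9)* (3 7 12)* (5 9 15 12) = (1 7 15 12 3 5 9) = [0, 7, 2, 5, 4, 9, 6, 15, 8, 1, 10, 11, 3, 13, 14, 12]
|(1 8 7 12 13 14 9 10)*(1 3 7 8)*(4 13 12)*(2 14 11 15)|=|(2 14 9 10 3 7 4 13 11 15)|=10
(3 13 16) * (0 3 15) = (0 3 13 16 15) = [3, 1, 2, 13, 4, 5, 6, 7, 8, 9, 10, 11, 12, 16, 14, 0, 15]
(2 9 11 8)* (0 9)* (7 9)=[7, 1, 0, 3, 4, 5, 6, 9, 2, 11, 10, 8]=(0 7 9 11 8 2)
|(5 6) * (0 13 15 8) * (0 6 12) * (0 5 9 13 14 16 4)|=20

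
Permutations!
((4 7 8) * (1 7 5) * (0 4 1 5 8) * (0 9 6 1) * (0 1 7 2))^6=((0 4 8 1 2)(6 7 9))^6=(9)(0 4 8 1 2)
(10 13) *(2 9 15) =(2 9 15)(10 13) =[0, 1, 9, 3, 4, 5, 6, 7, 8, 15, 13, 11, 12, 10, 14, 2]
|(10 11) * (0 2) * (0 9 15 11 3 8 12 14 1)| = 11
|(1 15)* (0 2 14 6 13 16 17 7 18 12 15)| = 12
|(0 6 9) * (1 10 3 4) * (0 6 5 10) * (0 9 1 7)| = |(0 5 10 3 4 7)(1 9 6)| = 6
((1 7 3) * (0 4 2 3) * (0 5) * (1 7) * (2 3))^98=(0 7 4 5 3)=((0 4 3 7 5))^98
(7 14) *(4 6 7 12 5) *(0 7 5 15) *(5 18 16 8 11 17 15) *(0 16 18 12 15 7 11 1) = (18)(0 11 17 7 14 15 16 8 1)(4 6 12 5) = [11, 0, 2, 3, 6, 4, 12, 14, 1, 9, 10, 17, 5, 13, 15, 16, 8, 7, 18]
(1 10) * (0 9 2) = (0 9 2)(1 10) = [9, 10, 0, 3, 4, 5, 6, 7, 8, 2, 1]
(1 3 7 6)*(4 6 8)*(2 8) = (1 3 7 2 8 4 6) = [0, 3, 8, 7, 6, 5, 1, 2, 4]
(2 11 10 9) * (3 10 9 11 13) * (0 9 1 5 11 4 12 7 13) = (0 9 2)(1 5 11)(3 10 4 12 7 13) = [9, 5, 0, 10, 12, 11, 6, 13, 8, 2, 4, 1, 7, 3]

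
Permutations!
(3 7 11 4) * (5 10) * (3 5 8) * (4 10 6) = (3 7 11 10 8)(4 5 6) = [0, 1, 2, 7, 5, 6, 4, 11, 3, 9, 8, 10]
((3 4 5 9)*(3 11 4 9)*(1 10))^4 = (3 5 4 11 9) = ((1 10)(3 9 11 4 5))^4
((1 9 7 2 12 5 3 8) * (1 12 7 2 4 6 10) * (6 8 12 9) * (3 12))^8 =(12)(1 10 6)(2 8 7 9 4)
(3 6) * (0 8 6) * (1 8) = [1, 8, 2, 0, 4, 5, 3, 7, 6] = (0 1 8 6 3)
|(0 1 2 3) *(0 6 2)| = 6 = |(0 1)(2 3 6)|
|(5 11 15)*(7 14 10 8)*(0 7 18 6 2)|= 24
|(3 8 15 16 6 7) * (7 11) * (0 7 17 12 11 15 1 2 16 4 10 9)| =12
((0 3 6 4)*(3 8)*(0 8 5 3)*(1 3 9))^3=(0 1 4 5 3 8 9 6)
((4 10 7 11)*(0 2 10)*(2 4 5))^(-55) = ((0 4)(2 10 7 11 5))^(-55) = (11)(0 4)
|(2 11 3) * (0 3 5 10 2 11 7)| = |(0 3 11 5 10 2 7)| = 7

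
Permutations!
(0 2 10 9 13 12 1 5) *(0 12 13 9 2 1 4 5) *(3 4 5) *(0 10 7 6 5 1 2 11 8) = [2, 10, 7, 4, 3, 12, 5, 6, 0, 9, 11, 8, 1, 13] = (13)(0 2 7 6 5 12 1 10 11 8)(3 4)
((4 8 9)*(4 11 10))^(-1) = (4 10 11 9 8)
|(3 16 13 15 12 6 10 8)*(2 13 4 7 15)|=|(2 13)(3 16 4 7 15 12 6 10 8)|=18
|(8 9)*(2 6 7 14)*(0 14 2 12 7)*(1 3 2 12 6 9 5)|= |(0 14 6)(1 3 2 9 8 5)(7 12)|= 6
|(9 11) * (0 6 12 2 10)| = |(0 6 12 2 10)(9 11)| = 10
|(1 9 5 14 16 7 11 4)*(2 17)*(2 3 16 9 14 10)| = 12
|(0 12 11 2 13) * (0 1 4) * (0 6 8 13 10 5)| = |(0 12 11 2 10 5)(1 4 6 8 13)| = 30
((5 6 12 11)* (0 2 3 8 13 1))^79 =(0 2 3 8 13 1)(5 11 12 6)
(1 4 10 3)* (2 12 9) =(1 4 10 3)(2 12 9) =[0, 4, 12, 1, 10, 5, 6, 7, 8, 2, 3, 11, 9]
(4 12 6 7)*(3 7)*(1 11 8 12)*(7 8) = (1 11 7 4)(3 8 12 6) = [0, 11, 2, 8, 1, 5, 3, 4, 12, 9, 10, 7, 6]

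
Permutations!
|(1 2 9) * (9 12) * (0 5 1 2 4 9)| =|(0 5 1 4 9 2 12)| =7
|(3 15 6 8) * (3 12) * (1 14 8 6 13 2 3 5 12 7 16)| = 20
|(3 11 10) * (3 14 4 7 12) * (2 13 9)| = 21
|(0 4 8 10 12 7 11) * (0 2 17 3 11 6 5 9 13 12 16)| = |(0 4 8 10 16)(2 17 3 11)(5 9 13 12 7 6)| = 60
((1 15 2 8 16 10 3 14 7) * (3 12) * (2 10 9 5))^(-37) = (1 14 12 15 7 3 10)(2 9 8 5 16)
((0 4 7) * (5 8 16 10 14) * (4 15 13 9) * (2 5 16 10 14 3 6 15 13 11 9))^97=(0 3 7 10 4 8 9 5 11 2 15 13 6)(14 16)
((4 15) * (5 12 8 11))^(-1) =((4 15)(5 12 8 11))^(-1) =(4 15)(5 11 8 12)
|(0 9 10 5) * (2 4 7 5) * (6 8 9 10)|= 6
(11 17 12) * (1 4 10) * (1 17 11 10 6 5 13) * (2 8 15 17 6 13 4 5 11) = [0, 5, 8, 3, 13, 4, 11, 7, 15, 9, 6, 2, 10, 1, 14, 17, 16, 12] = (1 5 4 13)(2 8 15 17 12 10 6 11)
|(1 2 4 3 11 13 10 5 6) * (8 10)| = 10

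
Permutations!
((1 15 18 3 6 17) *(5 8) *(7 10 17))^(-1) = (1 17 10 7 6 3 18 15)(5 8)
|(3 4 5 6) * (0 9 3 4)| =3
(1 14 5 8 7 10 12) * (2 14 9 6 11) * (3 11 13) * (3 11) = [0, 9, 14, 3, 4, 8, 13, 10, 7, 6, 12, 2, 1, 11, 5] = (1 9 6 13 11 2 14 5 8 7 10 12)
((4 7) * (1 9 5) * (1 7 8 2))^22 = (1 9 5 7 4 8 2)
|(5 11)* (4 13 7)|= |(4 13 7)(5 11)|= 6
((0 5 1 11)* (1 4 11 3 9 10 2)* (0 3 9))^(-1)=((0 5 4 11 3)(1 9 10 2))^(-1)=(0 3 11 4 5)(1 2 10 9)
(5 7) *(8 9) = (5 7)(8 9) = [0, 1, 2, 3, 4, 7, 6, 5, 9, 8]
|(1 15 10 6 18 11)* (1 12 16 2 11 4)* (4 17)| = 28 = |(1 15 10 6 18 17 4)(2 11 12 16)|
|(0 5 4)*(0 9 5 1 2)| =|(0 1 2)(4 9 5)| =3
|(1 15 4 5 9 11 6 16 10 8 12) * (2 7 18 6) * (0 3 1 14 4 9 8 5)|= |(0 3 1 15 9 11 2 7 18 6 16 10 5 8 12 14 4)|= 17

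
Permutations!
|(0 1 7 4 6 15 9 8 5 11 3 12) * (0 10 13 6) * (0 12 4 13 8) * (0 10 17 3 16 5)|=|(0 1 7 13 6 15 9 10 8)(3 4 12 17)(5 11 16)|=36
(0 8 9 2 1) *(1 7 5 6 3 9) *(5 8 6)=[6, 0, 7, 9, 4, 5, 3, 8, 1, 2]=(0 6 3 9 2 7 8 1)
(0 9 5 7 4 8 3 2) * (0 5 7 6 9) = (2 5 6 9 7 4 8 3) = [0, 1, 5, 2, 8, 6, 9, 4, 3, 7]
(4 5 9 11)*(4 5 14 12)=(4 14 12)(5 9 11)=[0, 1, 2, 3, 14, 9, 6, 7, 8, 11, 10, 5, 4, 13, 12]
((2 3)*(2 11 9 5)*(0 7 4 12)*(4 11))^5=((0 7 11 9 5 2 3 4 12))^5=(0 2 7 3 11 4 9 12 5)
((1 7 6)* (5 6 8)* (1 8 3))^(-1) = (1 3 7)(5 8 6)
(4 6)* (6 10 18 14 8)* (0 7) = [7, 1, 2, 3, 10, 5, 4, 0, 6, 9, 18, 11, 12, 13, 8, 15, 16, 17, 14] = (0 7)(4 10 18 14 8 6)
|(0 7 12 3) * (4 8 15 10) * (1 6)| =4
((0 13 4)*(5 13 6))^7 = (0 5 4 6 13)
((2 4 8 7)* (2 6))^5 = ((2 4 8 7 6))^5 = (8)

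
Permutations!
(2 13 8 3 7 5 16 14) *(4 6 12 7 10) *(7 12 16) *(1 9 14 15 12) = (1 9 14 2 13 8 3 10 4 6 16 15 12)(5 7) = [0, 9, 13, 10, 6, 7, 16, 5, 3, 14, 4, 11, 1, 8, 2, 12, 15]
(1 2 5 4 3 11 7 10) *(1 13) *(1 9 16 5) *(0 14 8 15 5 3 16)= (0 14 8 15 5 4 16 3 11 7 10 13 9)(1 2)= [14, 2, 1, 11, 16, 4, 6, 10, 15, 0, 13, 7, 12, 9, 8, 5, 3]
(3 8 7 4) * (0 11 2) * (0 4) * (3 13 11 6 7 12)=[6, 1, 4, 8, 13, 5, 7, 0, 12, 9, 10, 2, 3, 11]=(0 6 7)(2 4 13 11)(3 8 12)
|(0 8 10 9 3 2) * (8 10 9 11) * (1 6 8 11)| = 8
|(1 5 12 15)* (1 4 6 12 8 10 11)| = |(1 5 8 10 11)(4 6 12 15)| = 20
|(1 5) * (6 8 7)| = |(1 5)(6 8 7)| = 6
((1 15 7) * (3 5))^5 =((1 15 7)(3 5))^5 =(1 7 15)(3 5)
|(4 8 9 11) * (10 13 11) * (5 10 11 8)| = 7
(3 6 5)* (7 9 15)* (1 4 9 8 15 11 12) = [0, 4, 2, 6, 9, 3, 5, 8, 15, 11, 10, 12, 1, 13, 14, 7] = (1 4 9 11 12)(3 6 5)(7 8 15)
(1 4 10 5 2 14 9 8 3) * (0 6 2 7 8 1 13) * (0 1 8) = (0 6 2 14 9 8 3 13 1 4 10 5 7) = [6, 4, 14, 13, 10, 7, 2, 0, 3, 8, 5, 11, 12, 1, 9]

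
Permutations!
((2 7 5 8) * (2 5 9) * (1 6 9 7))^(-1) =((1 6 9 2)(5 8))^(-1) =(1 2 9 6)(5 8)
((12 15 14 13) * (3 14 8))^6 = (15) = ((3 14 13 12 15 8))^6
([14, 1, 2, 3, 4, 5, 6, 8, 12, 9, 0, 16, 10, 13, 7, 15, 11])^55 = (0 14 7 8 12 10)(11 16)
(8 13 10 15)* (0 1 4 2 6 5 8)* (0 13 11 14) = [1, 4, 6, 3, 2, 8, 5, 7, 11, 9, 15, 14, 12, 10, 0, 13] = (0 1 4 2 6 5 8 11 14)(10 15 13)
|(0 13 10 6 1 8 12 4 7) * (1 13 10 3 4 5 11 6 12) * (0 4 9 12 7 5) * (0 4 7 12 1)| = 12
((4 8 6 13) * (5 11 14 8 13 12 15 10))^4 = ((4 13)(5 11 14 8 6 12 15 10))^4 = (5 6)(8 10)(11 12)(14 15)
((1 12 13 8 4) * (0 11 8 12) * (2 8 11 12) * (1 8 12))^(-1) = ((0 1)(2 12 13)(4 8))^(-1) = (0 1)(2 13 12)(4 8)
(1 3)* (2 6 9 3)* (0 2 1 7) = (0 2 6 9 3 7) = [2, 1, 6, 7, 4, 5, 9, 0, 8, 3]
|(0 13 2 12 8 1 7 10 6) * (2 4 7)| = |(0 13 4 7 10 6)(1 2 12 8)| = 12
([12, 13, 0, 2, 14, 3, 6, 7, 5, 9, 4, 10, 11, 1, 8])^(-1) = (0 2 3 5 8 14 4 10 11 12)(1 13)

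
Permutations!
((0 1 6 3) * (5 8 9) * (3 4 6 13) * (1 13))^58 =(0 13 3)(5 8 9)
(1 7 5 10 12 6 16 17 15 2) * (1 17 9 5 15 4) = (1 7 15 2 17 4)(5 10 12 6 16 9) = [0, 7, 17, 3, 1, 10, 16, 15, 8, 5, 12, 11, 6, 13, 14, 2, 9, 4]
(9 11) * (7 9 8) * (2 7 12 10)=(2 7 9 11 8 12 10)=[0, 1, 7, 3, 4, 5, 6, 9, 12, 11, 2, 8, 10]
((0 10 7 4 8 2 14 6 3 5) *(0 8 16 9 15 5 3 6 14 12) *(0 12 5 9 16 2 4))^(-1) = ((16)(0 10 7)(2 5 8 4)(9 15))^(-1) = (16)(0 7 10)(2 4 8 5)(9 15)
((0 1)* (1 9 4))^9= ((0 9 4 1))^9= (0 9 4 1)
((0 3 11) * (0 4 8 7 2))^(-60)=(0 4 2 11 7 3 8)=((0 3 11 4 8 7 2))^(-60)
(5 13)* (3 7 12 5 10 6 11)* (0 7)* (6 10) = (0 7 12 5 13 6 11 3) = [7, 1, 2, 0, 4, 13, 11, 12, 8, 9, 10, 3, 5, 6]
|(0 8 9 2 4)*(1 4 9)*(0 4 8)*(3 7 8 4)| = |(1 4 3 7 8)(2 9)| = 10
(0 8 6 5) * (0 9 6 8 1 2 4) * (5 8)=(0 1 2 4)(5 9 6 8)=[1, 2, 4, 3, 0, 9, 8, 7, 5, 6]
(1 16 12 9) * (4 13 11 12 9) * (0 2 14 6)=(0 2 14 6)(1 16 9)(4 13 11 12)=[2, 16, 14, 3, 13, 5, 0, 7, 8, 1, 10, 12, 4, 11, 6, 15, 9]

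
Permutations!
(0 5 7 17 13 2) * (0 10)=(0 5 7 17 13 2 10)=[5, 1, 10, 3, 4, 7, 6, 17, 8, 9, 0, 11, 12, 2, 14, 15, 16, 13]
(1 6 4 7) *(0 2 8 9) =(0 2 8 9)(1 6 4 7) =[2, 6, 8, 3, 7, 5, 4, 1, 9, 0]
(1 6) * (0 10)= (0 10)(1 6)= [10, 6, 2, 3, 4, 5, 1, 7, 8, 9, 0]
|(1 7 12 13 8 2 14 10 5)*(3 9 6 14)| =12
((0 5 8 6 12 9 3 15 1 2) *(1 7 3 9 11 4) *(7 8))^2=((0 5 7 3 15 8 6 12 11 4 1 2))^2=(0 7 15 6 11 1)(2 5 3 8 12 4)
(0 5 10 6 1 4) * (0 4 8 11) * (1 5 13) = (0 13 1 8 11)(5 10 6) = [13, 8, 2, 3, 4, 10, 5, 7, 11, 9, 6, 0, 12, 1]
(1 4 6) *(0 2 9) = [2, 4, 9, 3, 6, 5, 1, 7, 8, 0] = (0 2 9)(1 4 6)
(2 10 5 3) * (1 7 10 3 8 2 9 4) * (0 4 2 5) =(0 4 1 7 10)(2 3 9)(5 8) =[4, 7, 3, 9, 1, 8, 6, 10, 5, 2, 0]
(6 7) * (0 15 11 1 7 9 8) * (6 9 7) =(0 15 11 1 6 7 9 8) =[15, 6, 2, 3, 4, 5, 7, 9, 0, 8, 10, 1, 12, 13, 14, 11]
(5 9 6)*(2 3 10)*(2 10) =(10)(2 3)(5 9 6) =[0, 1, 3, 2, 4, 9, 5, 7, 8, 6, 10]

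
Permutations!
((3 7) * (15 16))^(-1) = ((3 7)(15 16))^(-1) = (3 7)(15 16)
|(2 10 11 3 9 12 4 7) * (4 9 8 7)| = |(2 10 11 3 8 7)(9 12)| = 6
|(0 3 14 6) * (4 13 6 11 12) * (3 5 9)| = |(0 5 9 3 14 11 12 4 13 6)| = 10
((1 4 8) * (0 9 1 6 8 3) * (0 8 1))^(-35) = ((0 9)(1 4 3 8 6))^(-35) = (0 9)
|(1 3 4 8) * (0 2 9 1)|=|(0 2 9 1 3 4 8)|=7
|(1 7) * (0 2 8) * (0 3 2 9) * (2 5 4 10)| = 6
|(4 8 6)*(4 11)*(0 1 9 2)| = 4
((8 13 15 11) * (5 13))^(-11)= (5 8 11 15 13)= ((5 13 15 11 8))^(-11)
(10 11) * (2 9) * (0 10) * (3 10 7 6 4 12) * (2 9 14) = (0 7 6 4 12 3 10 11)(2 14) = [7, 1, 14, 10, 12, 5, 4, 6, 8, 9, 11, 0, 3, 13, 2]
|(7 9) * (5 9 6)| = |(5 9 7 6)| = 4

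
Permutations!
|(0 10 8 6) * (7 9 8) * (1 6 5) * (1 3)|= 9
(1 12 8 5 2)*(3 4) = (1 12 8 5 2)(3 4) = [0, 12, 1, 4, 3, 2, 6, 7, 5, 9, 10, 11, 8]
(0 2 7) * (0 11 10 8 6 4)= (0 2 7 11 10 8 6 4)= [2, 1, 7, 3, 0, 5, 4, 11, 6, 9, 8, 10]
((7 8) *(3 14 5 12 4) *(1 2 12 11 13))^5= (1 14 2 5 12 11 4 13 3)(7 8)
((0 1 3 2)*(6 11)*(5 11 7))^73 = ((0 1 3 2)(5 11 6 7))^73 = (0 1 3 2)(5 11 6 7)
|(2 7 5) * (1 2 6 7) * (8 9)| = 6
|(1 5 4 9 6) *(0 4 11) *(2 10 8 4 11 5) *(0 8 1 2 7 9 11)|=|(1 7 9 6 2 10)(4 11 8)|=6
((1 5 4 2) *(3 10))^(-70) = (10)(1 4)(2 5)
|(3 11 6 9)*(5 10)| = 4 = |(3 11 6 9)(5 10)|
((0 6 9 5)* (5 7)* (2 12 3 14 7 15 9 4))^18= ((0 6 4 2 12 3 14 7 5)(9 15))^18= (15)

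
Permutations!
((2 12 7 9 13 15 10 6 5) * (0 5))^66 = (0 13 2 10 7)(5 15 12 6 9)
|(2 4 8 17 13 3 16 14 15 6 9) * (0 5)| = |(0 5)(2 4 8 17 13 3 16 14 15 6 9)| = 22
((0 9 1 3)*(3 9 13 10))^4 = ((0 13 10 3)(1 9))^4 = (13)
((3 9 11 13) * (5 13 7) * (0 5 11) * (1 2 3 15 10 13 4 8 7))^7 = (0 2 7 5 3 11 4 9 1 8)(10 13 15)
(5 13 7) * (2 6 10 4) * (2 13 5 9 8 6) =(4 13 7 9 8 6 10) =[0, 1, 2, 3, 13, 5, 10, 9, 6, 8, 4, 11, 12, 7]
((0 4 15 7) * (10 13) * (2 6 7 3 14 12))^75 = ((0 4 15 3 14 12 2 6 7)(10 13))^75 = (0 3 2)(4 14 6)(7 15 12)(10 13)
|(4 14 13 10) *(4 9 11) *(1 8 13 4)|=|(1 8 13 10 9 11)(4 14)|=6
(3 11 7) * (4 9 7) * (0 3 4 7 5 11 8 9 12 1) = [3, 0, 2, 8, 12, 11, 6, 4, 9, 5, 10, 7, 1] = (0 3 8 9 5 11 7 4 12 1)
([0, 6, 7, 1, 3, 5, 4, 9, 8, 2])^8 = (2 9 7)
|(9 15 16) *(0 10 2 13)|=|(0 10 2 13)(9 15 16)|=12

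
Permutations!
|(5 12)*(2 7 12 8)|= |(2 7 12 5 8)|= 5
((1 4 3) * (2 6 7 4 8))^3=(1 6 3 2 4 8 7)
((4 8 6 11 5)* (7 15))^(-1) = ((4 8 6 11 5)(7 15))^(-1) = (4 5 11 6 8)(7 15)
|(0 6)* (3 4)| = |(0 6)(3 4)| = 2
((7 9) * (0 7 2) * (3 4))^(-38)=((0 7 9 2)(3 4))^(-38)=(0 9)(2 7)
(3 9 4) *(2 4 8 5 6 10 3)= [0, 1, 4, 9, 2, 6, 10, 7, 5, 8, 3]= (2 4)(3 9 8 5 6 10)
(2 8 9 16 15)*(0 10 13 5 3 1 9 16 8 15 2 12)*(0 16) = [10, 9, 15, 1, 4, 3, 6, 7, 0, 8, 13, 11, 16, 5, 14, 12, 2] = (0 10 13 5 3 1 9 8)(2 15 12 16)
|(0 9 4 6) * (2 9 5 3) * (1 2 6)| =4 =|(0 5 3 6)(1 2 9 4)|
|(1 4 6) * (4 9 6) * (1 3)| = 4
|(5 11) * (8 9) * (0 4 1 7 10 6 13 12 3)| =|(0 4 1 7 10 6 13 12 3)(5 11)(8 9)| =18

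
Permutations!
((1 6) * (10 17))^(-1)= ((1 6)(10 17))^(-1)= (1 6)(10 17)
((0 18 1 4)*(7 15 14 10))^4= (18)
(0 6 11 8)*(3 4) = [6, 1, 2, 4, 3, 5, 11, 7, 0, 9, 10, 8] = (0 6 11 8)(3 4)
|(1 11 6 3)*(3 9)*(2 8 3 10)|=8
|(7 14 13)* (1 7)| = |(1 7 14 13)| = 4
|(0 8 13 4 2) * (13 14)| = |(0 8 14 13 4 2)| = 6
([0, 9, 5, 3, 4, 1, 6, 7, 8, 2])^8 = (9)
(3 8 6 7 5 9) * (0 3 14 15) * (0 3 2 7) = (0 2 7 5 9 14 15 3 8 6) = [2, 1, 7, 8, 4, 9, 0, 5, 6, 14, 10, 11, 12, 13, 15, 3]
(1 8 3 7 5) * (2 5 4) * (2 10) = (1 8 3 7 4 10 2 5) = [0, 8, 5, 7, 10, 1, 6, 4, 3, 9, 2]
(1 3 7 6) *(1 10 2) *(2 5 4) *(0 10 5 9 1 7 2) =(0 10 9 1 3 2 7 6 5 4) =[10, 3, 7, 2, 0, 4, 5, 6, 8, 1, 9]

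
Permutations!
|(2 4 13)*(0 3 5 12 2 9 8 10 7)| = 11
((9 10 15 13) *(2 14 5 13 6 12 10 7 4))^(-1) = (2 4 7 9 13 5 14)(6 15 10 12)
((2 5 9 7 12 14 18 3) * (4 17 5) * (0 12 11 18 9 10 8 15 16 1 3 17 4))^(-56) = ((0 12 14 9 7 11 18 17 5 10 8 15 16 1 3 2))^(-56) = (0 5)(1 11)(2 17)(3 18)(7 16)(8 14)(9 15)(10 12)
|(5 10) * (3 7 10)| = |(3 7 10 5)| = 4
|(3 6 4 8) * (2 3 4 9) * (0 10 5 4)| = |(0 10 5 4 8)(2 3 6 9)| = 20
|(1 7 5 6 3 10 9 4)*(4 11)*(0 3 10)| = 8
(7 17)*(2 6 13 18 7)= (2 6 13 18 7 17)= [0, 1, 6, 3, 4, 5, 13, 17, 8, 9, 10, 11, 12, 18, 14, 15, 16, 2, 7]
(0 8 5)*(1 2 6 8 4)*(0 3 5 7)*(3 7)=(0 4 1 2 6 8 3 5 7)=[4, 2, 6, 5, 1, 7, 8, 0, 3]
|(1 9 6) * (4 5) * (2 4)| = |(1 9 6)(2 4 5)| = 3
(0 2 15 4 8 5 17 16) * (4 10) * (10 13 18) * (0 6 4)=[2, 1, 15, 3, 8, 17, 4, 7, 5, 9, 0, 11, 12, 18, 14, 13, 6, 16, 10]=(0 2 15 13 18 10)(4 8 5 17 16 6)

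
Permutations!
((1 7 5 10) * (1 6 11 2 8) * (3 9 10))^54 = (1 9 2 5 6)(3 11 7 10 8)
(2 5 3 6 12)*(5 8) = (2 8 5 3 6 12) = [0, 1, 8, 6, 4, 3, 12, 7, 5, 9, 10, 11, 2]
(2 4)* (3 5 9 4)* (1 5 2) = (1 5 9 4)(2 3) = [0, 5, 3, 2, 1, 9, 6, 7, 8, 4]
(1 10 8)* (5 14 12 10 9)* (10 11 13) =(1 9 5 14 12 11 13 10 8) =[0, 9, 2, 3, 4, 14, 6, 7, 1, 5, 8, 13, 11, 10, 12]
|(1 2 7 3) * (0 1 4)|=6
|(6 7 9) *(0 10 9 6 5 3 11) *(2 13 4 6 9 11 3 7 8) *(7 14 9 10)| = 60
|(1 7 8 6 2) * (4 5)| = |(1 7 8 6 2)(4 5)| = 10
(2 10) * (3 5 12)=[0, 1, 10, 5, 4, 12, 6, 7, 8, 9, 2, 11, 3]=(2 10)(3 5 12)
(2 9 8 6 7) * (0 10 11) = (0 10 11)(2 9 8 6 7) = [10, 1, 9, 3, 4, 5, 7, 2, 6, 8, 11, 0]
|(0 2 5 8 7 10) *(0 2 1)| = |(0 1)(2 5 8 7 10)| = 10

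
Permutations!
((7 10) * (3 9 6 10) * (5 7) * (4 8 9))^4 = ((3 4 8 9 6 10 5 7))^4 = (3 6)(4 10)(5 8)(7 9)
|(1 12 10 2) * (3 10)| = 5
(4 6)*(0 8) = (0 8)(4 6) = [8, 1, 2, 3, 6, 5, 4, 7, 0]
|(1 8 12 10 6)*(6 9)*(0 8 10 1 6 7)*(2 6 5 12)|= 10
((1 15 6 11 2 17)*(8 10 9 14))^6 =(17)(8 9)(10 14)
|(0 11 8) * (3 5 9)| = 3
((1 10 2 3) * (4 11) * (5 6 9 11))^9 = ((1 10 2 3)(4 5 6 9 11))^9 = (1 10 2 3)(4 11 9 6 5)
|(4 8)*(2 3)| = 2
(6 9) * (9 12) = (6 12 9) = [0, 1, 2, 3, 4, 5, 12, 7, 8, 6, 10, 11, 9]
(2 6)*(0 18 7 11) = [18, 1, 6, 3, 4, 5, 2, 11, 8, 9, 10, 0, 12, 13, 14, 15, 16, 17, 7] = (0 18 7 11)(2 6)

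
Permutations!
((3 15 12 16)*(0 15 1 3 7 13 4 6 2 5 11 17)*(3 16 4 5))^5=(0 2 13 15 3 5 12 1 11 4 16 17 6 7)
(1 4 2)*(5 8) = [0, 4, 1, 3, 2, 8, 6, 7, 5] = (1 4 2)(5 8)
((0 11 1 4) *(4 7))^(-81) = ((0 11 1 7 4))^(-81) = (0 4 7 1 11)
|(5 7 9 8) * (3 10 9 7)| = |(3 10 9 8 5)| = 5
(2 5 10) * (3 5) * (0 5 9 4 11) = (0 5 10 2 3 9 4 11) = [5, 1, 3, 9, 11, 10, 6, 7, 8, 4, 2, 0]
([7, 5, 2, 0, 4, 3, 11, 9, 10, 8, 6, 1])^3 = [8, 0, 2, 9, 4, 7, 5, 10, 11, 6, 1, 3]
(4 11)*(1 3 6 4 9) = (1 3 6 4 11 9) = [0, 3, 2, 6, 11, 5, 4, 7, 8, 1, 10, 9]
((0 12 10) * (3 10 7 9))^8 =((0 12 7 9 3 10))^8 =(0 7 3)(9 10 12)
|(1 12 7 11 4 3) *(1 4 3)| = |(1 12 7 11 3 4)| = 6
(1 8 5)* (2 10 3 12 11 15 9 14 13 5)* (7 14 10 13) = [0, 8, 13, 12, 4, 1, 6, 14, 2, 10, 3, 15, 11, 5, 7, 9] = (1 8 2 13 5)(3 12 11 15 9 10)(7 14)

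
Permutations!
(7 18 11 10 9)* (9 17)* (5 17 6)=(5 17 9 7 18 11 10 6)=[0, 1, 2, 3, 4, 17, 5, 18, 8, 7, 6, 10, 12, 13, 14, 15, 16, 9, 11]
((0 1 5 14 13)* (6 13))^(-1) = (0 13 6 14 5 1) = ((0 1 5 14 6 13))^(-1)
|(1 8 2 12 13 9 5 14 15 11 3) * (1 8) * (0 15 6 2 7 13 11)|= 22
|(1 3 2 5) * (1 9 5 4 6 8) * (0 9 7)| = |(0 9 5 7)(1 3 2 4 6 8)| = 12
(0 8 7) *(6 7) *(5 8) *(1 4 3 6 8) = (8)(0 5 1 4 3 6 7) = [5, 4, 2, 6, 3, 1, 7, 0, 8]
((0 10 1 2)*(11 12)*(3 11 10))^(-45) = (0 10 3 1 11 2 12)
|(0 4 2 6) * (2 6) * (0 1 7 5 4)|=5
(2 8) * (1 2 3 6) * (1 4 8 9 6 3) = [0, 2, 9, 3, 8, 5, 4, 7, 1, 6] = (1 2 9 6 4 8)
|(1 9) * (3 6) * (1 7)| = 6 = |(1 9 7)(3 6)|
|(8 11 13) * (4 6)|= |(4 6)(8 11 13)|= 6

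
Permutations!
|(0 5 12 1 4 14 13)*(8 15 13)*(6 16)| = |(0 5 12 1 4 14 8 15 13)(6 16)| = 18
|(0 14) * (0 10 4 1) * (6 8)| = 10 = |(0 14 10 4 1)(6 8)|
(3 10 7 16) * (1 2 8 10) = (1 2 8 10 7 16 3) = [0, 2, 8, 1, 4, 5, 6, 16, 10, 9, 7, 11, 12, 13, 14, 15, 3]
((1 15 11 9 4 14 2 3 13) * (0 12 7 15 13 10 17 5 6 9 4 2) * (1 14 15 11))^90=(2 9 6 5 17 10 3)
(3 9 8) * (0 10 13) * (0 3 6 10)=(3 9 8 6 10 13)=[0, 1, 2, 9, 4, 5, 10, 7, 6, 8, 13, 11, 12, 3]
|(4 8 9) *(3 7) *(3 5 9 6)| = |(3 7 5 9 4 8 6)| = 7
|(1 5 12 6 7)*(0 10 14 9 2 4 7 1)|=|(0 10 14 9 2 4 7)(1 5 12 6)|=28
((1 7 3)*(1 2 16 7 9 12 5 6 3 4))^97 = (1 16 6 9 7 3 12 4 2 5) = ((1 9 12 5 6 3 2 16 7 4))^97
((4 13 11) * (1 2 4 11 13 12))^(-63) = (13)(1 2 4 12)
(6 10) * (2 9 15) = (2 9 15)(6 10) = [0, 1, 9, 3, 4, 5, 10, 7, 8, 15, 6, 11, 12, 13, 14, 2]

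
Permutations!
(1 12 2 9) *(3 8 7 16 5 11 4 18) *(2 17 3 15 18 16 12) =(1 2 9)(3 8 7 12 17)(4 16 5 11)(15 18) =[0, 2, 9, 8, 16, 11, 6, 12, 7, 1, 10, 4, 17, 13, 14, 18, 5, 3, 15]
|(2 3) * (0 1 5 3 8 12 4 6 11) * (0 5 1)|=|(2 8 12 4 6 11 5 3)|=8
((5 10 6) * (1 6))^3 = (1 10 5 6)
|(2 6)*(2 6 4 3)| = |(6)(2 4 3)| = 3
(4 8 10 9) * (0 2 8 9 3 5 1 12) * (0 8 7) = (0 2 7)(1 12 8 10 3 5)(4 9) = [2, 12, 7, 5, 9, 1, 6, 0, 10, 4, 3, 11, 8]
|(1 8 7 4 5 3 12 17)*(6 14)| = |(1 8 7 4 5 3 12 17)(6 14)| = 8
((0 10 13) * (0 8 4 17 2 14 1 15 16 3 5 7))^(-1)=((0 10 13 8 4 17 2 14 1 15 16 3 5 7))^(-1)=(0 7 5 3 16 15 1 14 2 17 4 8 13 10)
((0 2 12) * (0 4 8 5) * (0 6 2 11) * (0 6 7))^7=((0 11 6 2 12 4 8 5 7))^7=(0 5 4 2 11 7 8 12 6)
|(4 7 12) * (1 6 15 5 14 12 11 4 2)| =21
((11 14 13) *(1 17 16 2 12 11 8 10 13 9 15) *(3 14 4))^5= (1 11 15 12 9 2 14 16 3 17 4)(8 13 10)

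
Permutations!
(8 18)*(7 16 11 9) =(7 16 11 9)(8 18) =[0, 1, 2, 3, 4, 5, 6, 16, 18, 7, 10, 9, 12, 13, 14, 15, 11, 17, 8]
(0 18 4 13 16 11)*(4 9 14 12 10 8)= (0 18 9 14 12 10 8 4 13 16 11)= [18, 1, 2, 3, 13, 5, 6, 7, 4, 14, 8, 0, 10, 16, 12, 15, 11, 17, 9]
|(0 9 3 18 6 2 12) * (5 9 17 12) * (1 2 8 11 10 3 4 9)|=6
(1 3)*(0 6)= (0 6)(1 3)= [6, 3, 2, 1, 4, 5, 0]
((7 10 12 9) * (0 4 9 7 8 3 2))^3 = (12)(0 8)(2 9)(3 4)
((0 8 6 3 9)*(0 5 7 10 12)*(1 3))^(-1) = (0 12 10 7 5 9 3 1 6 8)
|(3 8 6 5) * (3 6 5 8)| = |(5 6 8)| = 3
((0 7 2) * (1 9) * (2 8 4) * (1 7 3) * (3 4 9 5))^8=(0 2 4)(1 3 5)(7 9 8)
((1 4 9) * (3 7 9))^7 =((1 4 3 7 9))^7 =(1 3 9 4 7)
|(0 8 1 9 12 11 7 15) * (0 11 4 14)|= 21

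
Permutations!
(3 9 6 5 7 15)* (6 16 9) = (3 6 5 7 15)(9 16) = [0, 1, 2, 6, 4, 7, 5, 15, 8, 16, 10, 11, 12, 13, 14, 3, 9]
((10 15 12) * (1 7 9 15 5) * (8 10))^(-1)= (1 5 10 8 12 15 9 7)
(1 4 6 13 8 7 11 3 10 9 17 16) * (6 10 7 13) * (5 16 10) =(1 4 5 16)(3 7 11)(8 13)(9 17 10) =[0, 4, 2, 7, 5, 16, 6, 11, 13, 17, 9, 3, 12, 8, 14, 15, 1, 10]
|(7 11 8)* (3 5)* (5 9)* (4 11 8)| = |(3 9 5)(4 11)(7 8)| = 6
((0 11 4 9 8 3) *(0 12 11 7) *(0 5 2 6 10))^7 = (0 7 5 2 6 10)(3 12 11 4 9 8)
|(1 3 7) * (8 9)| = |(1 3 7)(8 9)| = 6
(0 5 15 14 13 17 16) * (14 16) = (0 5 15 16)(13 17 14) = [5, 1, 2, 3, 4, 15, 6, 7, 8, 9, 10, 11, 12, 17, 13, 16, 0, 14]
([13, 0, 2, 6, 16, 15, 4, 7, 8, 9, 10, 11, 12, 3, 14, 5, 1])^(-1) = [1, 16, 2, 13, 6, 15, 3, 7, 8, 9, 10, 11, 12, 0, 14, 5, 4]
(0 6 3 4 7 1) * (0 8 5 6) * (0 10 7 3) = (0 10 7 1 8 5 6)(3 4) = [10, 8, 2, 4, 3, 6, 0, 1, 5, 9, 7]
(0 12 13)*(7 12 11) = [11, 1, 2, 3, 4, 5, 6, 12, 8, 9, 10, 7, 13, 0] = (0 11 7 12 13)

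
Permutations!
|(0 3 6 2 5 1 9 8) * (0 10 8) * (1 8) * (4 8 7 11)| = 12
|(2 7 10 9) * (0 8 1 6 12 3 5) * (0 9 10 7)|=|(0 8 1 6 12 3 5 9 2)|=9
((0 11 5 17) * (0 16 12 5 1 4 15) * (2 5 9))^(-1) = (0 15 4 1 11)(2 9 12 16 17 5)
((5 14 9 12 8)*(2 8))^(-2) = ((2 8 5 14 9 12))^(-2) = (2 9 5)(8 12 14)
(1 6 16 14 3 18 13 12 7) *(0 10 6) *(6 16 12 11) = (0 10 16 14 3 18 13 11 6 12 7 1) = [10, 0, 2, 18, 4, 5, 12, 1, 8, 9, 16, 6, 7, 11, 3, 15, 14, 17, 13]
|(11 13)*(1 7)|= |(1 7)(11 13)|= 2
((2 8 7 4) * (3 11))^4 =((2 8 7 4)(3 11))^4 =(11)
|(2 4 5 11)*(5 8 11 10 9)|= |(2 4 8 11)(5 10 9)|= 12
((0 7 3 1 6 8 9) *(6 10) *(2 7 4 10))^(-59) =(0 4 10 6 8 9)(1 2 7 3)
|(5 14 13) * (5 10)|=|(5 14 13 10)|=4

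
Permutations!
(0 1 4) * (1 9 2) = (0 9 2 1 4) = [9, 4, 1, 3, 0, 5, 6, 7, 8, 2]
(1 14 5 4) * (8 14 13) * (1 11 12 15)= (1 13 8 14 5 4 11 12 15)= [0, 13, 2, 3, 11, 4, 6, 7, 14, 9, 10, 12, 15, 8, 5, 1]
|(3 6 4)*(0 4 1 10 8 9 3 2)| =6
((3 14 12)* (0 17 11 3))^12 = ((0 17 11 3 14 12))^12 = (17)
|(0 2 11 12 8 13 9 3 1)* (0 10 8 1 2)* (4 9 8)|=8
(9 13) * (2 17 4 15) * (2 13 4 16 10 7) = (2 17 16 10 7)(4 15 13 9) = [0, 1, 17, 3, 15, 5, 6, 2, 8, 4, 7, 11, 12, 9, 14, 13, 10, 16]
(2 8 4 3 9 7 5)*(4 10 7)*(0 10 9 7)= (0 10)(2 8 9 4 3 7 5)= [10, 1, 8, 7, 3, 2, 6, 5, 9, 4, 0]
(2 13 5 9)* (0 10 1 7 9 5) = (0 10 1 7 9 2 13) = [10, 7, 13, 3, 4, 5, 6, 9, 8, 2, 1, 11, 12, 0]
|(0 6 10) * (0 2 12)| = 5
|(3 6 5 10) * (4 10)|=|(3 6 5 4 10)|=5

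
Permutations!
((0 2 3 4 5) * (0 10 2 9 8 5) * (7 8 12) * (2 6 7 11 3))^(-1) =(0 4 3 11 12 9)(5 8 7 6 10)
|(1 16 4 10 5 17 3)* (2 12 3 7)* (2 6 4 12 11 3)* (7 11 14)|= 13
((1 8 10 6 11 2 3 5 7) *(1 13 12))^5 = (1 2 12 11 13 6 7 10 5 8 3)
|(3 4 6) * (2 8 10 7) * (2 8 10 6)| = 7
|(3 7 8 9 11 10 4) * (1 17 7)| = |(1 17 7 8 9 11 10 4 3)| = 9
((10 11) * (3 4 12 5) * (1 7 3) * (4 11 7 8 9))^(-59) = (1 8 9 4 12 5)(3 11 10 7)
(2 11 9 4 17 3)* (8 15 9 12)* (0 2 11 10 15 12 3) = (0 2 10 15 9 4 17)(3 11)(8 12) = [2, 1, 10, 11, 17, 5, 6, 7, 12, 4, 15, 3, 8, 13, 14, 9, 16, 0]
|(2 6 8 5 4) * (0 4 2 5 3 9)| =8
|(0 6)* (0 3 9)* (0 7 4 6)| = 5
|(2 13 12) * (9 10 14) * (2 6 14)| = 7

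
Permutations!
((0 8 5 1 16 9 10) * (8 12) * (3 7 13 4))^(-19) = (0 16 8 10 1 12 9 5)(3 7 13 4)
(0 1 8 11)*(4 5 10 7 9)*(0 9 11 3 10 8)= (0 1)(3 10 7 11 9 4 5 8)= [1, 0, 2, 10, 5, 8, 6, 11, 3, 4, 7, 9]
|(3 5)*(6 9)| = 2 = |(3 5)(6 9)|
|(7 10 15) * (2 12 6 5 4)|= 15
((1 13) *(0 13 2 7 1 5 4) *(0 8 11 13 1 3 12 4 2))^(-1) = ((0 1)(2 7 3 12 4 8 11 13 5))^(-1) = (0 1)(2 5 13 11 8 4 12 3 7)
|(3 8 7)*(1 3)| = |(1 3 8 7)| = 4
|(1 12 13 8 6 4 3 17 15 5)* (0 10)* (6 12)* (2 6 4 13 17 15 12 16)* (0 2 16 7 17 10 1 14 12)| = |(0 1 4 3 15 5 14 12 10 2 6 13 8 7 17)| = 15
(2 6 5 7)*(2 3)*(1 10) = (1 10)(2 6 5 7 3) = [0, 10, 6, 2, 4, 7, 5, 3, 8, 9, 1]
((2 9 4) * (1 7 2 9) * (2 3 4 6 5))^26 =(1 3 9 5)(2 7 4 6)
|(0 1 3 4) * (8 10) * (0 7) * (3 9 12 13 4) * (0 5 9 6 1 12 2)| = 8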